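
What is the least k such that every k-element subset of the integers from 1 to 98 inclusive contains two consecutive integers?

50

Partition {1, …, 98} into 49 pairs: {1,2}, {3,4}, …, {97,98}.
Choosing 49 integers — say the 49 even numbers 2, 4, …, 98 — takes one from each pair and avoids the property.
Choosing 50 forces two into the same pair by pigeonhole, and those are consecutive. So 50.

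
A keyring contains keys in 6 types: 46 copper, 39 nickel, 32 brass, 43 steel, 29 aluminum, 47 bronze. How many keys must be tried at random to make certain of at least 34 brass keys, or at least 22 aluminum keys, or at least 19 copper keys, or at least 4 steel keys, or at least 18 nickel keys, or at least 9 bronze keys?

Each of the 6 types has its own threshold; avoid all of them simultaneously.
The worst case stops just short of every target: 18 copper, 17 nickel, all 32 brass, 3 steel, 21 aluminum, 8 bronze — 18 + 17 + 32 + 3 + 21 + 8 = 99 keys.
One more key must push some type to its target, so 99 + 1 = 100.

100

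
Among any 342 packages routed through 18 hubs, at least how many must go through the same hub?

19

If each of the 18 hubs held at most 18, the total would be at most 18 × 18 = 324 < 342, a contradiction.
So at least one holds ⌈342/18⌉ = 19.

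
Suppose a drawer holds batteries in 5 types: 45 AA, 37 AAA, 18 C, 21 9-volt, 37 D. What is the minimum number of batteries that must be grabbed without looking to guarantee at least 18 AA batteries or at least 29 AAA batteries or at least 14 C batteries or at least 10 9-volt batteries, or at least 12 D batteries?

79

The worst case stops just short of every target: 17 AA, 28 AAA, 13 C, 9 9-volt, 11 D — 17 + 28 + 13 + 9 + 11 = 78 batteries.
One more battery must push some type to its target, so 78 + 1 = 79.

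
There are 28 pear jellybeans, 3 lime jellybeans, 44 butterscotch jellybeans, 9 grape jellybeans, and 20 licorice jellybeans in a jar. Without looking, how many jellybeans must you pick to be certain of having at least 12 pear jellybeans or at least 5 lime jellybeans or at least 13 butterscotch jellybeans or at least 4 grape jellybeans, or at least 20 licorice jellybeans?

The worst case stops just short of every target: 11 pear, all 3 lime, 12 butterscotch, 3 grape, 19 licorice — 11 + 3 + 12 + 3 + 19 = 48 jellybeans.
One more jellybean must push some flavor to its target, so 48 + 1 = 49.

49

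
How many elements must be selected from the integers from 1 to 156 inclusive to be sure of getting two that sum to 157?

79

Partition {1, …, 156} into 78 pairs: {1,156}, {2,155}, …, {78,79}.
Choosing 78 integers — say the integers 1 through 78 — takes one from each pair and avoids the property.
Choosing 79 forces two into the same pair by pigeonhole, and those sum to 157. So 79.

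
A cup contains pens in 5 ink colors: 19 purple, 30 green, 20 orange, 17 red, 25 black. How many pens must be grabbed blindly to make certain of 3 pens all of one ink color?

11

Treat the 5 ink colors as pigeonholes.
The worst case takes 2 pens of each ink color without reaching 3 of any: 5 × 2 = 10.
The next pen must bring some ink color to 3, so 10 + 1 = 11.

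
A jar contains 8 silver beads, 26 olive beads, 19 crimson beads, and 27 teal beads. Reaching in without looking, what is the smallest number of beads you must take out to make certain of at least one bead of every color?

73

The hardest color to obtain is silver: we could draw every other bead first — 80 − 8 = 72 beads — without a single silver one.
The next draw must be silver, so 72 + 1 = 73.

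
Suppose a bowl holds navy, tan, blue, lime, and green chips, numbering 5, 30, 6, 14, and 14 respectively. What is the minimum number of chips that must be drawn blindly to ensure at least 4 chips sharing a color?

Treat the 5 colors as pigeonholes.
The worst case takes 3 chips of each color without reaching 4 of any: 5 × 3 = 15.
The next chip must bring some color to 4, so 15 + 1 = 16.

16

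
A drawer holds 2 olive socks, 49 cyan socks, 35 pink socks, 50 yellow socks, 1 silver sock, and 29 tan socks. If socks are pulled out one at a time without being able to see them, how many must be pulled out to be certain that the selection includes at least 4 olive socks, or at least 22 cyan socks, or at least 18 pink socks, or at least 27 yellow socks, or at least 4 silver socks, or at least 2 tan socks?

69

The worst case stops just short of every target: all 2 olive, 21 cyan, 17 pink, 26 yellow, all 1 silver, 1 tan — 2 + 21 + 17 + 26 + 1 + 1 = 68 socks.
One more sock must push some color to its target, so 68 + 1 = 69.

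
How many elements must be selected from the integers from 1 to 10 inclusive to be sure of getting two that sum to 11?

Partition {1, …, 10} into 5 pairs: {1,10}, {2,9}, …, {5,6}.
Choosing 5 integers — say the integers 1 through 5 — takes one from each pair and avoids the property.
Choosing 6 forces two into the same pair by pigeonhole, and those sum to 11. So 6.

6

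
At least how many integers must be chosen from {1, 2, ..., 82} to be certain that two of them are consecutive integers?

42

Partition {1, …, 82} into 41 pairs: {1,2}, {3,4}, …, {81,82}.
Choosing 41 integers — say the 41 even numbers 2, 4, …, 82 — takes one from each pair and avoids the property.
Choosing 42 forces two into the same pair by pigeonhole, and those are consecutive. So 42.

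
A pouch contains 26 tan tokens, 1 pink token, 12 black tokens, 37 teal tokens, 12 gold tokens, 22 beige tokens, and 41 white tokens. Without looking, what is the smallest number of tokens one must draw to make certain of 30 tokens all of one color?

Treat the 7 colors as pigeonholes.
In the worst case we take at most 29 of each color, but all 26 tan, all 1 pink, all 12 black, all 12 gold, and all 22 beige (fewer than 29), giving 26 + 1 + 12 + 29 + 12 + 22 + 29 = 131.
One more token then forces some color to 30, so 131 + 1 = 132.

132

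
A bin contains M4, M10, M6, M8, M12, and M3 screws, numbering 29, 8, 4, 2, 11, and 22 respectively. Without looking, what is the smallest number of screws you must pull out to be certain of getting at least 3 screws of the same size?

13

The worst case takes 2 screws of each size without reaching 3 of any: 6 × 2 = 12.
The next screw must bring some size to 3, so 12 + 1 = 13.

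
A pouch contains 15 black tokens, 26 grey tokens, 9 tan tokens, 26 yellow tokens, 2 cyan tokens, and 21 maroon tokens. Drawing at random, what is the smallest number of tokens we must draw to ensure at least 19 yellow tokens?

To avoid yellow tokens as long as possible, exhaust the other 5 colors first.
The worst case draws every non-yellow token first: 15 + 26 + 9 + 2 + 21 = 73.
The next 19 draws are then forced to be yellow, giving 73 + 19 = 92.

92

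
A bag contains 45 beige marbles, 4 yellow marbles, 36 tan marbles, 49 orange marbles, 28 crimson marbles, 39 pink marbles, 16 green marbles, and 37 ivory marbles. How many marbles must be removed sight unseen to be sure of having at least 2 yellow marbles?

252

The worst case draws every non-yellow marble first: 45 + 36 + 49 + 28 + 39 + 16 + 37 = 250.
The next 2 draws are then forced to be yellow, giving 250 + 2 = 252.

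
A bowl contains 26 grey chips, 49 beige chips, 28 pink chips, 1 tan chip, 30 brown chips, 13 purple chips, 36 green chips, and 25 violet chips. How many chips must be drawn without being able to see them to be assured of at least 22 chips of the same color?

141

In the worst case we take at most 21 of each color, but all 1 tan and all 13 purple (fewer than 21), giving 21 + 21 + 21 + 1 + 21 + 13 + 21 + 21 = 140.
One more chip then forces some color to 22, so 140 + 1 = 141.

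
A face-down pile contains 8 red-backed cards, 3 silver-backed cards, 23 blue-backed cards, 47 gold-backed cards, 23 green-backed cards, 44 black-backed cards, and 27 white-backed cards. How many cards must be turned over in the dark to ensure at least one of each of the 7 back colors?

173

The hardest back color to obtain is silver-backed: we could draw every other card first — 175 − 3 = 172 cards — without a single silver-backed one.
The next draw must be silver-backed, so 172 + 1 = 173.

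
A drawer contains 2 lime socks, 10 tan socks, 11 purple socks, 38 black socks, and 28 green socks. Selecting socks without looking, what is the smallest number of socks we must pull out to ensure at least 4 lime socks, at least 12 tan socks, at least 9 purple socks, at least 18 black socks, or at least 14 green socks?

51

The worst case stops just short of every target: all 2 lime, all 10 tan, 8 purple, 17 black, 13 green — 2 + 10 + 8 + 17 + 13 = 50 socks.
One more sock must push some color to its target, so 50 + 1 = 51.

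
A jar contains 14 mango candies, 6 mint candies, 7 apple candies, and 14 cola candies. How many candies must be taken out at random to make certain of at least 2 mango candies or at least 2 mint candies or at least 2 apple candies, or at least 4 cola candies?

7

Each of the 4 flavors has its own threshold; avoid all of them simultaneously.
The worst case stops just short of every target: 1 mango, 1 mint, 1 apple, 3 cola — 1 + 1 + 1 + 3 = 6 candies.
One more candy must push some flavor to its target, so 6 + 1 = 7.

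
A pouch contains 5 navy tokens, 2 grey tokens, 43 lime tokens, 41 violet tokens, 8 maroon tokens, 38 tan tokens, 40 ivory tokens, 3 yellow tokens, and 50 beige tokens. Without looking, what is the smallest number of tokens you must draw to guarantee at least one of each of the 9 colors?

The hardest color to obtain is grey: we could draw every other token first — 230 − 2 = 228 tokens — without a single grey one.
The next draw must be grey, so 228 + 1 = 229.

229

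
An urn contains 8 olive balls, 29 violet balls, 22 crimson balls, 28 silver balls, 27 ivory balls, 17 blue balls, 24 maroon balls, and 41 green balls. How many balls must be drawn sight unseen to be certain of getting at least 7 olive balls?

To avoid olive balls as long as possible, exhaust the other 7 colors first.
The worst case draws every non-olive ball first: 29 + 22 + 28 + 27 + 17 + 24 + 41 = 188.
The next 7 draws are then forced to be olive, giving 188 + 7 = 195.

195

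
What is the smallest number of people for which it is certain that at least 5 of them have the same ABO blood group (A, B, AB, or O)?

There are 4 ABO blood groups acting as pigeonholes.
With 4 × 4 = 16 people we could place exactly 4 in each, with no class reaching 5.
One more forces some class to hold 5, so 16 + 1 = 17.

17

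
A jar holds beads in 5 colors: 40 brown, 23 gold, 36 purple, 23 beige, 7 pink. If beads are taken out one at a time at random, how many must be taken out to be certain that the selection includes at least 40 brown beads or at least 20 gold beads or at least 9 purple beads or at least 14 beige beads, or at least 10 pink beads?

87

The worst case stops just short of every target: 39 brown, 19 gold, 8 purple, 13 beige, all 7 pink — 39 + 19 + 8 + 13 + 7 = 86 beads.
One more bead must push some color to its target, so 86 + 1 = 87.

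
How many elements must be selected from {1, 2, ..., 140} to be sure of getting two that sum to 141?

71

Partition {1, …, 140} into 70 pairs: {1,140}, {2,139}, …, {70,71}.
Choosing 70 integers — say the integers 1 through 70 — takes one from each pair and avoids the property.
Choosing 71 forces two into the same pair by pigeonhole, and those sum to 141. So 71.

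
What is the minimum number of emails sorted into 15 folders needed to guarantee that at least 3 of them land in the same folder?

31

There are 15 folders acting as pigeonholes.
With 15 × 2 = 30 emails we could place exactly 2 in each, with no class reaching 3.
One more forces some class to hold 3, so 30 + 1 = 31.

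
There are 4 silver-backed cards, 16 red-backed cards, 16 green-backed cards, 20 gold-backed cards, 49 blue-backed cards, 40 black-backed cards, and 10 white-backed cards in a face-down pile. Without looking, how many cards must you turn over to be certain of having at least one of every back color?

152

The hardest back color to obtain is silver-backed: we could draw every other card first — 155 − 4 = 151 cards — without a single silver-backed one.
The next draw must be silver-backed, so 151 + 1 = 152.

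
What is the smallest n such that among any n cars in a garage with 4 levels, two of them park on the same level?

5

There are 4 levels acting as pigeonholes.
With 4 cars we could place one in each, avoiding any repeat.
One more forces some class to hold 2, so 4 + 1 = 5.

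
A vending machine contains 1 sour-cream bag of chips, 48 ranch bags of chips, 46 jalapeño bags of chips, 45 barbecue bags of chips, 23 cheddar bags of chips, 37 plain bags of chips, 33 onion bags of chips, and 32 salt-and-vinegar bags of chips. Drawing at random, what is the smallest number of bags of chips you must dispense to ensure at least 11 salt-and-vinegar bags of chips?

244

To avoid salt-and-vinegar bags of chips as long as possible, exhaust the other 7 flavors first.
The worst case draws every non-salt-and-vinegar bag of chips first: 1 + 48 + 46 + 45 + 23 + 37 + 33 = 233.
The next 11 draws are then forced to be salt-and-vinegar, giving 233 + 11 = 244.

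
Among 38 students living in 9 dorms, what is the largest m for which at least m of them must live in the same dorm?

5

The 38 students fall into 9 dorms.
If each of the 9 dorms held at most 4, the total would be at most 9 × 4 = 36 < 38, a contradiction.
So at least one holds ⌈38/9⌉ = 5.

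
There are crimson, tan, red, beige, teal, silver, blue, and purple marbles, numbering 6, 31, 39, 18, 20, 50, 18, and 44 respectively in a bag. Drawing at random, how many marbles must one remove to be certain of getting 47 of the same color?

In the worst case we take at most 46 of each color, but all 6 crimson, all 31 tan, all 39 red, all 18 beige, all 20 teal, all 18 blue, and all 44 purple (fewer than 46), giving 6 + 31 + 39 + 18 + 20 + 46 + 18 + 44 = 222.
One more marble then forces some color to 47, so 222 + 1 = 223.

223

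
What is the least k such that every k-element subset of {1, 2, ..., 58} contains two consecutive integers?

30

Partition {1, …, 58} into 29 pairs: {1,2}, {3,4}, …, {57,58}.
Choosing 29 integers — say the 29 even numbers 2, 4, …, 58 — takes one from each pair and avoids the property.
Choosing 30 forces two into the same pair by pigeonhole, and those are consecutive. So 30.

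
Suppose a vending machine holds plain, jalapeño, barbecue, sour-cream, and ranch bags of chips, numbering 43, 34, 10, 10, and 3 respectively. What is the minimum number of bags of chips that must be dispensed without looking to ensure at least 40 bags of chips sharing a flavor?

In the worst case we take at most 39 of each flavor, but all 34 jalapeño, all 10 barbecue, all 10 sour-cream, and all 3 ranch (fewer than 39), giving 39 + 34 + 10 + 10 + 3 = 96.
One more bag of chips then forces some flavor to 40, so 96 + 1 = 97.

97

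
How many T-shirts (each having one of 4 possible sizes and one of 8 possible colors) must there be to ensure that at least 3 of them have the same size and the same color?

There are 4 × 8 = 32 (size, color) combinations acting as pigeonholes.
With 32 × 2 = 64 T-shirts we could place exactly 2 in each, with no (size, color) pair reaching 3.
One more forces some (size, color) pair to hold 3, so 64 + 1 = 65.

65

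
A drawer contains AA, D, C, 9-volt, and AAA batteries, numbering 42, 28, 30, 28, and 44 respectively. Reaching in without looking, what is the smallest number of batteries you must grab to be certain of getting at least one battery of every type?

The hardest type to obtain is D: we could draw every other battery first — 172 − 28 = 144 batteries — without a single D one.
The next draw must be D, so 144 + 1 = 145.

145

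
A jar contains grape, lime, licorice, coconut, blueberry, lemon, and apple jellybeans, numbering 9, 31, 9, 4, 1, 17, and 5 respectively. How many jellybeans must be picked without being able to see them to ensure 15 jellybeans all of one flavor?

57

In the worst case we take at most 14 of each flavor, but all 9 grape, all 9 licorice, all 4 coconut, all 1 blueberry, and all 5 apple (fewer than 14), giving 9 + 14 + 9 + 4 + 1 + 14 + 5 = 56.
One more jellybean then forces some flavor to 15, so 56 + 1 = 57.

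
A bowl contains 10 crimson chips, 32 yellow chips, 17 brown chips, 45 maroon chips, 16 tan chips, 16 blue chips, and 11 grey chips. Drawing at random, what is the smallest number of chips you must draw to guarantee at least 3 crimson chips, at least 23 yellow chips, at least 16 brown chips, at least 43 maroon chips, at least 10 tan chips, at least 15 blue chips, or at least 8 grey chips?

The worst case stops just short of every target: 2 crimson, 22 yellow, 15 brown, 42 maroon, 9 tan, 14 blue, 7 grey — 2 + 22 + 15 + 42 + 9 + 14 + 7 = 111 chips.
One more chip must push some color to its target, so 111 + 1 = 112.

112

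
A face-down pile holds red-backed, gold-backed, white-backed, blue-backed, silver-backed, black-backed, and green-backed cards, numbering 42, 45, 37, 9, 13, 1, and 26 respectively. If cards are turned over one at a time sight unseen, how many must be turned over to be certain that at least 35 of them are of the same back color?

In the worst case we take at most 34 of each back color, but all 9 blue-backed, all 13 silver-backed, all 1 black-backed, and all 26 green-backed (fewer than 34), giving 34 + 34 + 34 + 9 + 13 + 1 + 26 = 151.
One more card then forces some back color to 35, so 151 + 1 = 152.

152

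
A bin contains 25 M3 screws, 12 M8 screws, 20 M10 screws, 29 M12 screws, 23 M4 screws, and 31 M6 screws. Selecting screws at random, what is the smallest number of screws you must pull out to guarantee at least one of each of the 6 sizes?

The hardest size to obtain is M8: we could draw every other screw first — 140 − 12 = 128 screws — without a single M8 one.
The next draw must be M8, so 128 + 1 = 129.

129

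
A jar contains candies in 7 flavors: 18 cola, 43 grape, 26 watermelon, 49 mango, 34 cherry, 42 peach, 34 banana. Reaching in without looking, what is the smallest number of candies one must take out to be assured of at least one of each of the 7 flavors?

The hardest flavor to obtain is cola: we could draw every other candy first — 246 − 18 = 228 candies — without a single cola one.
The next draw must be cola, so 228 + 1 = 229.

229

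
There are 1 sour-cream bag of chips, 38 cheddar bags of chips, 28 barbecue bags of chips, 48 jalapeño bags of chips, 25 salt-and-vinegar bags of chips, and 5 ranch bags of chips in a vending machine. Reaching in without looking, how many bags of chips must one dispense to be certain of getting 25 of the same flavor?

103

Treat the 6 flavors as pigeonholes.
In the worst case we take at most 24 of each flavor, but all 1 sour-cream and all 5 ranch (fewer than 24), giving 1 + 24 + 24 + 24 + 24 + 5 = 102.
One more bag of chips then forces some flavor to 25, so 102 + 1 = 103.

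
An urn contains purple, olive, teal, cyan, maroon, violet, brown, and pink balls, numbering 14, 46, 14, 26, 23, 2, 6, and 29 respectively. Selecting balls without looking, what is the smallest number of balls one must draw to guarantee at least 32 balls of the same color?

146

In the worst case we take at most 31 of each color, but all 14 purple, all 14 teal, all 26 cyan, all 23 maroon, all 2 violet, all 6 brown, and all 29 pink (fewer than 31), giving 14 + 31 + 14 + 26 + 23 + 2 + 6 + 29 = 145.
One more ball then forces some color to 32, so 145 + 1 = 146.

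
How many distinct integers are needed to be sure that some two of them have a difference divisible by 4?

Two integers differ by a multiple of 4 exactly when they share a remainder mod 4.
There are 4 residue classes mod 4, so 4 integers can all lie in distinct classes.
One more integer must repeat a residue, giving a difference divisible by 4. So n = 4 + 1 = 5.

5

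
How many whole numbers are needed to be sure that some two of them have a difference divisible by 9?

10

Two integers differ by a multiple of 9 exactly when they share a remainder mod 9.
There are 9 residue classes mod 9, so 9 integers can all lie in distinct classes.
One more integer must repeat a residue, giving a difference divisible by 9. So n = 9 + 1 = 10.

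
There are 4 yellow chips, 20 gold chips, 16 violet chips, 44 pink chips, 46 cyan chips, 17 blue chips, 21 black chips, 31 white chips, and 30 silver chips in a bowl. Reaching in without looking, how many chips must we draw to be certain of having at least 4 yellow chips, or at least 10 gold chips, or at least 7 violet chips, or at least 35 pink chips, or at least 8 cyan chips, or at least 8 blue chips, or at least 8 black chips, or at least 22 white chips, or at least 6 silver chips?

100

The worst case stops just short of every target: 3 yellow, 9 gold, 6 violet, 34 pink, 7 cyan, 7 blue, 7 black, 21 white, 5 silver — 3 + 9 + 6 + 34 + 7 + 7 + 7 + 21 + 5 = 99 chips.
One more chip must push some color to its target, so 99 + 1 = 100.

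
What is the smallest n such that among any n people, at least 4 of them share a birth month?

37

There are 12 months of the year acting as pigeonholes.
With 12 × 3 = 36 people we could place exactly 3 in each, with no class reaching 4.
One more forces some class to hold 4, so 36 + 1 = 37.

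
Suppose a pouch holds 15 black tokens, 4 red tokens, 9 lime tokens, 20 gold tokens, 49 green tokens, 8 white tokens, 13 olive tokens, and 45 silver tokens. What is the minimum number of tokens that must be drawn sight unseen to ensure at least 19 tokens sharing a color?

In the worst case we take at most 18 of each color, but all 15 black, all 4 red, all 9 lime, all 8 white, and all 13 olive (fewer than 18), giving 15 + 4 + 9 + 18 + 18 + 8 + 13 + 18 = 103.
One more token then forces some color to 19, so 103 + 1 = 104.

104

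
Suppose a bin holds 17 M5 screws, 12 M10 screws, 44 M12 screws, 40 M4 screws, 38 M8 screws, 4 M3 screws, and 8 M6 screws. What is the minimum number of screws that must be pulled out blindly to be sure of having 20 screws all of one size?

99

In the worst case we take at most 19 of each size, but all 17 M5, all 12 M10, all 4 M3, and all 8 M6 (fewer than 19), giving 17 + 12 + 19 + 19 + 19 + 4 + 8 = 98.
One more screw then forces some size to 20, so 98 + 1 = 99.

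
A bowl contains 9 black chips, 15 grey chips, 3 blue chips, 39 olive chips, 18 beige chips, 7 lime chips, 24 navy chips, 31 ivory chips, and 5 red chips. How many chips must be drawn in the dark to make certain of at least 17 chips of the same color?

In the worst case we take at most 16 of each color, but all 9 black, all 15 grey, all 3 blue, all 7 lime, and all 5 red (fewer than 16), giving 9 + 15 + 3 + 16 + 16 + 7 + 16 + 16 + 5 = 103.
One more chip then forces some color to 17, so 103 + 1 = 104.

104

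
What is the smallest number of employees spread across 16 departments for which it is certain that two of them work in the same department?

17

There are 16 departments acting as pigeonholes.
With 16 employees we could place one in each, avoiding any repeat.
One more forces some class to hold 2, so 16 + 1 = 17.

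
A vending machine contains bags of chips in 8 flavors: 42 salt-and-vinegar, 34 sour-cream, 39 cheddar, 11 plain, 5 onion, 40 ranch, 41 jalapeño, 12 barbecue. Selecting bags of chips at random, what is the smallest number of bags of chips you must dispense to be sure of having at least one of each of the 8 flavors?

The hardest flavor to obtain is onion: we could draw every other bag of chips first — 224 − 5 = 219 bags of chips — without a single onion one.
The next draw must be onion, so 219 + 1 = 220.

220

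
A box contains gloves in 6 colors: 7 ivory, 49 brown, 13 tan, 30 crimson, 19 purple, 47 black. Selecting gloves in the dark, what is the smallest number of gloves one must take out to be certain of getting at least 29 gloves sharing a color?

124

In the worst case we take at most 28 of each color, but all 7 ivory, all 13 tan, and all 19 purple (fewer than 28), giving 7 + 28 + 13 + 28 + 19 + 28 = 123.
One more glove then forces some color to 29, so 123 + 1 = 124.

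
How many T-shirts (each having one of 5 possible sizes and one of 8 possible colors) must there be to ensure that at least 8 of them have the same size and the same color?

There are 5 × 8 = 40 (size, color) combinations acting as pigeonholes.
With 40 × 7 = 280 T-shirts we could place exactly 7 in each, with no (size, color) pair reaching 8.
One more forces some (size, color) pair to hold 8, so 280 + 1 = 281.

281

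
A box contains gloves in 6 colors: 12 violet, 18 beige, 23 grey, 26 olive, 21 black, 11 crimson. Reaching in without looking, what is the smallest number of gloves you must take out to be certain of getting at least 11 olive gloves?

The worst case draws every non-olive glove first: 12 + 18 + 23 + 21 + 11 = 85.
The next 11 draws are then forced to be olive, giving 85 + 11 = 96.

96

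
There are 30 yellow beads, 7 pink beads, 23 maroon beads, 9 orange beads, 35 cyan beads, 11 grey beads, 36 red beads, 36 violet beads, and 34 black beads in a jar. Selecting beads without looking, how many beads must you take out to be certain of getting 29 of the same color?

Treat the 9 colors as pigeonholes.
In the worst case we take at most 28 of each color, but all 7 pink, all 23 maroon, all 9 orange, and all 11 grey (fewer than 28), giving 28 + 7 + 23 + 9 + 28 + 11 + 28 + 28 + 28 = 190.
One more bead then forces some color to 29, so 190 + 1 = 191.

191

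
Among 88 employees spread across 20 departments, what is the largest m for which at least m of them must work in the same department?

5

If each of the 20 departments held at most 4, the total would be at most 20 × 4 = 80 < 88, a contradiction.
So at least one holds ⌈88/20⌉ = 5.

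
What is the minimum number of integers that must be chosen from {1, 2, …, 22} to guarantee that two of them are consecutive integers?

Partition {1, …, 22} into 11 pairs: {1,2}, {3,4}, …, {21,22}.
Choosing 11 integers — say the 11 even numbers 2, 4, …, 22 — takes one from each pair and avoids the property.
Choosing 12 forces two into the same pair by pigeonhole, and those are consecutive. So 12.

12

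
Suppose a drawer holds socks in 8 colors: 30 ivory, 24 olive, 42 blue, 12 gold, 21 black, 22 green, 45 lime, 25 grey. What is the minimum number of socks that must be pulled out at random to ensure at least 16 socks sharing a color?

Treat the 8 colors as pigeonholes.
In the worst case we take at most 15 of each color, but all 12 gold (fewer than 15), giving 15 + 15 + 15 + 12 + 15 + 15 + 15 + 15 = 117.
One more sock then forces some color to 16, so 117 + 1 = 118.

118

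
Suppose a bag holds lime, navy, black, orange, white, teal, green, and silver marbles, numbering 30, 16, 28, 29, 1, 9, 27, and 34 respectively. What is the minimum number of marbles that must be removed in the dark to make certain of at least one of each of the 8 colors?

174

The hardest color to obtain is white: we could draw every other marble first — 174 − 1 = 173 marbles — without a single white one.
The next draw must be white, so 173 + 1 = 174.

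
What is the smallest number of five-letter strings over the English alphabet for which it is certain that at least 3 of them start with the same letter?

There are 26 possible first letters acting as pigeonholes.
With 26 × 2 = 52 five-letter strings over the English alphabet we could place exactly 2 in each, with no class reaching 3.
One more forces some class to hold 3, so 52 + 1 = 53.

53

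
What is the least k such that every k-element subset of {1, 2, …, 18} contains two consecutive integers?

10

Partition {1, …, 18} into 9 pairs: {1,2}, {3,4}, …, {17,18}.
Choosing 9 integers — say the 9 even numbers 2, 4, …, 18 — takes one from each pair and avoids the property.
Choosing 10 forces two into the same pair by pigeonhole, and those are consecutive. So 10.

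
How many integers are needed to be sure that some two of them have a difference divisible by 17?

Two integers differ by a multiple of 17 exactly when they share a remainder mod 17.
There are 17 residue classes mod 17, so 17 integers can all lie in distinct classes.
One more integer must repeat a residue, giving a difference divisible by 17. So n = 17 + 1 = 18.

18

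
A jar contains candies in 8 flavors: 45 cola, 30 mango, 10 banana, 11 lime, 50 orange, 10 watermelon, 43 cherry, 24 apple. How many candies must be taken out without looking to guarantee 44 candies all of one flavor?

215

In the worst case we take at most 43 of each flavor, but all 30 mango, all 10 banana, all 11 lime, all 10 watermelon, and all 24 apple (fewer than 43), giving 43 + 30 + 10 + 11 + 43 + 10 + 43 + 24 = 214.
One more candy then forces some flavor to 44, so 214 + 1 = 215.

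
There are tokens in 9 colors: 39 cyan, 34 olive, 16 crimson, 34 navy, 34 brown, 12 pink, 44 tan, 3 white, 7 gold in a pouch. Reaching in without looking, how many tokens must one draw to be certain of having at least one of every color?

The hardest color to obtain is white: we could draw every other token first — 223 − 3 = 220 tokens — without a single white one.
The next draw must be white, so 220 + 1 = 221.

221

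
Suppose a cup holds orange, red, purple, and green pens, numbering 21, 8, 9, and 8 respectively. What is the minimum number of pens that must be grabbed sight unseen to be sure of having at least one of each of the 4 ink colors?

The hardest ink color to obtain is red: we could draw every other pen first — 46 − 8 = 38 pens — without a single red one.
The next draw must be red, so 38 + 1 = 39.

39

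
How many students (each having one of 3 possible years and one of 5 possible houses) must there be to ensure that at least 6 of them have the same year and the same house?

There are 3 × 5 = 15 (year, house) combinations acting as pigeonholes.
With 15 × 5 = 75 students we could place exactly 5 in each, with no (year, house) pair reaching 6.
One more forces some (year, house) pair to hold 6, so 75 + 1 = 76.

76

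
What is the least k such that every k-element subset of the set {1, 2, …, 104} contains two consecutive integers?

Partition {1, …, 104} into 52 pairs: {1,2}, {3,4}, …, {103,104}.
Choosing 52 integers — say the 52 even numbers 2, 4, …, 104 — takes one from each pair and avoids the property.
Choosing 53 forces two into the same pair by pigeonhole, and those are consecutive. So 53.

53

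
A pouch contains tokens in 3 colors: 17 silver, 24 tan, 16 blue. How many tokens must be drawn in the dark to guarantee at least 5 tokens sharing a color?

The worst case takes 4 tokens of each color without reaching 5 of any: 3 × 4 = 12.
The next token must bring some color to 5, so 12 + 1 = 13.

13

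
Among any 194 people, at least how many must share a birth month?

There are 12 months of the year, which serve as the pigeonholes.
If each of the 12 months of the year held at most 16, the total would be at most 12 × 16 = 192 < 194, a contradiction.
So at least one holds ⌈194/12⌉ = 17.

17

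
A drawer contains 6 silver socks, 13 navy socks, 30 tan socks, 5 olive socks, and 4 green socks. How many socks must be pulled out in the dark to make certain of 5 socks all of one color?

Treat the 5 colors as pigeonholes.
The worst case takes 4 socks of each color without reaching 5 of any: 5 × 4 = 20.
The next sock must bring some color to 5, so 20 + 1 = 21.

21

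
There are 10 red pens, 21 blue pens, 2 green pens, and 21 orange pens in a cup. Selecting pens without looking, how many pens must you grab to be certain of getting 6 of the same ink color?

18

In the worst case we take at most 5 of each ink color, but all 2 green (fewer than 5), giving 5 + 5 + 2 + 5 = 17.
One more pen then forces some ink color to 6, so 17 + 1 = 18.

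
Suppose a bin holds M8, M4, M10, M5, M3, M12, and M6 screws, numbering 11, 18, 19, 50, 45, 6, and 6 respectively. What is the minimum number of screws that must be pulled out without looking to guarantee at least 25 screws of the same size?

In the worst case we take at most 24 of each size, but all 11 M8, all 18 M4, all 19 M10, all 6 M12, and all 6 M6 (fewer than 24), giving 11 + 18 + 19 + 24 + 24 + 6 + 6 = 108.
One more screw then forces some size to 25, so 108 + 1 = 109.

109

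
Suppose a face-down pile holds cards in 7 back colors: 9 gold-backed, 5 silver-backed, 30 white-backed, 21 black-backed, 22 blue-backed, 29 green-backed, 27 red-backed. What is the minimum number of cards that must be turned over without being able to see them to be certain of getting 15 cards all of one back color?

85

In the worst case we take at most 14 of each back color, but all 9 gold-backed and all 5 silver-backed (fewer than 14), giving 9 + 5 + 14 + 14 + 14 + 14 + 14 = 84.
One more card then forces some back color to 15, so 84 + 1 = 85.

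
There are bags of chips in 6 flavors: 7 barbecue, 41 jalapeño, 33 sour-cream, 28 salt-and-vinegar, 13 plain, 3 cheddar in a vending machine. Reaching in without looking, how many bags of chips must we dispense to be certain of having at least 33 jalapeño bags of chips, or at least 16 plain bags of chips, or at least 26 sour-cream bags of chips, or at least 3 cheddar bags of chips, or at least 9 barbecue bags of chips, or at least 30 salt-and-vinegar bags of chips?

108

Each of the 6 flavors has its own threshold; avoid all of them simultaneously.
The worst case stops just short of every target: all 7 barbecue, 32 jalapeño, 25 sour-cream, all 28 salt-and-vinegar, all 13 plain, 2 cheddar — 7 + 32 + 25 + 28 + 13 + 2 = 107 bags of chips.
One more bag of chips must push some flavor to its target, so 107 + 1 = 108.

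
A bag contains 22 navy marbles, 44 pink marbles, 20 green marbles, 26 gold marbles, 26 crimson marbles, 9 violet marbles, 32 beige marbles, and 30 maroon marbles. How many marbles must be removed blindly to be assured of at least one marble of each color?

The hardest color to obtain is violet: we could draw every other marble first — 209 − 9 = 200 marbles — without a single violet one.
The next draw must be violet, so 200 + 1 = 201.

201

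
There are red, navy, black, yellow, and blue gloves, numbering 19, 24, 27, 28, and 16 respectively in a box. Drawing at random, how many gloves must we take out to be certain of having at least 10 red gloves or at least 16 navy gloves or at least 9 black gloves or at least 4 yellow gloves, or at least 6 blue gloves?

41

The worst case stops just short of every target: 9 red, 15 navy, 8 black, 3 yellow, 5 blue — 9 + 15 + 8 + 3 + 5 = 40 gloves.
One more glove must push some color to its target, so 40 + 1 = 41.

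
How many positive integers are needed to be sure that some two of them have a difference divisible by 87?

88

Two integers differ by a multiple of 87 exactly when they share a remainder mod 87.
There are 87 residue classes mod 87, so 87 integers can all lie in distinct classes.
One more integer must repeat a residue, giving a difference divisible by 87. So n = 87 + 1 = 88.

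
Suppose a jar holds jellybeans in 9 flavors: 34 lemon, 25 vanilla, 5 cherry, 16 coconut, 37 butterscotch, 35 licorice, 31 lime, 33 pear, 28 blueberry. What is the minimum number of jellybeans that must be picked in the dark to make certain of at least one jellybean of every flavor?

The hardest flavor to obtain is cherry: we could draw every other jellybean first — 244 − 5 = 239 jellybeans — without a single cherry one.
The next draw must be cherry, so 239 + 1 = 240.

240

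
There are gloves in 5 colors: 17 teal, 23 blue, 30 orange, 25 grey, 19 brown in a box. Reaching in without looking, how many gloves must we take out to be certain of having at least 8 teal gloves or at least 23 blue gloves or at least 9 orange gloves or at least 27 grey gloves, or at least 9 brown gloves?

The worst case stops just short of every target: 7 teal, 22 blue, 8 orange, all 25 grey, 8 brown — 7 + 22 + 8 + 25 + 8 = 70 gloves.
One more glove must push some color to its target, so 70 + 1 = 71.

71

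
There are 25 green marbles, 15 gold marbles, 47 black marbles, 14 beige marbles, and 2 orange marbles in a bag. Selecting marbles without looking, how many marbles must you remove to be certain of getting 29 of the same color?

85

In the worst case we take at most 28 of each color, but all 25 green, all 15 gold, all 14 beige, and all 2 orange (fewer than 28), giving 25 + 15 + 28 + 14 + 2 = 84.
One more marble then forces some color to 29, so 84 + 1 = 85.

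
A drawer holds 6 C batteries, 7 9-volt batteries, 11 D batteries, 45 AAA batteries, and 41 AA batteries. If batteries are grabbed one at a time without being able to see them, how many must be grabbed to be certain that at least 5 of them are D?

The worst case draws every non-D battery first: 6 + 7 + 45 + 41 = 99.
The next 5 draws are then forced to be D, giving 99 + 5 = 104.

104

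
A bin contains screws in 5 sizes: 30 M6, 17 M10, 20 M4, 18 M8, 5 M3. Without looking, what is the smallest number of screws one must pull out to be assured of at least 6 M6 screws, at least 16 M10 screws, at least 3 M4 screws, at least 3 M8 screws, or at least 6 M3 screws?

30

Each of the 5 sizes has its own threshold; avoid all of them simultaneously.
The worst case stops just short of every target: 5 M6, 15 M10, 2 M4, 2 M8, 5 M3 — 5 + 15 + 2 + 2 + 5 = 29 screws.
One more screw must push some size to its target, so 29 + 1 = 30.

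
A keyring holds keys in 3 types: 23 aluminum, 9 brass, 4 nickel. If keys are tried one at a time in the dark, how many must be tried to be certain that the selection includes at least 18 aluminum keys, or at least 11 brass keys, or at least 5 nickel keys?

The worst case stops just short of every target: 17 aluminum, all 9 brass, 4 nickel — 17 + 9 + 4 = 30 keys.
One more key must push some type to its target, so 30 + 1 = 31.

31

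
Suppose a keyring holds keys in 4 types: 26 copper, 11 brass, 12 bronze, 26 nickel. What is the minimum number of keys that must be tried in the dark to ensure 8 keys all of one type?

The worst case takes 7 keys of each type without reaching 8 of any: 4 × 7 = 28.
The next key must bring some type to 8, so 28 + 1 = 29.

29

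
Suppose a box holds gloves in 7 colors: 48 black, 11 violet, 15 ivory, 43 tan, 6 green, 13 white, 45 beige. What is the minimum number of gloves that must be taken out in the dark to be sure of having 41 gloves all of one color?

Treat the 7 colors as pigeonholes.
In the worst case we take at most 40 of each color, but all 11 violet, all 15 ivory, all 6 green, and all 13 white (fewer than 40), giving 40 + 11 + 15 + 40 + 6 + 13 + 40 = 165.
One more glove then forces some color to 41, so 165 + 1 = 166.

166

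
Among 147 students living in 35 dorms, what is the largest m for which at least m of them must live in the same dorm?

5

If each of the 35 dorms held at most 4, the total would be at most 35 × 4 = 140 < 147, a contradiction.
So at least one holds ⌈147/35⌉ = 5.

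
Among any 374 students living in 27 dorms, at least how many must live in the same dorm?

The 374 students fall into 27 dorms.
If each of the 27 dorms held at most 13, the total would be at most 27 × 13 = 351 < 374, a contradiction.
So at least one holds ⌈374/27⌉ = 14.

14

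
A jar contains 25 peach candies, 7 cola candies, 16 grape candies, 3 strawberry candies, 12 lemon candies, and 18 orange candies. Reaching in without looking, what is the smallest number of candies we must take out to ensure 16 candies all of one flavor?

Treat the 6 flavors as pigeonholes.
In the worst case we take at most 15 of each flavor, but all 7 cola, all 3 strawberry, and all 12 lemon (fewer than 15), giving 15 + 7 + 15 + 3 + 12 + 15 = 67.
One more candy then forces some flavor to 16, so 67 + 1 = 68.

68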